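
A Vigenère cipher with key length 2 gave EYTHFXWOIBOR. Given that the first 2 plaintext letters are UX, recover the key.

Subtract each crib letter from the matching ciphertext letter (mod 26):
E(4)−U(20)=-16≡10 → K
Y(24)−X(23)=1 → B

KB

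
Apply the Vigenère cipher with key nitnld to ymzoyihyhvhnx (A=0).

lusbjlugaisqk

Repeat the key across the message: nitnldnitnldn
y(24)+n(13): 37≡11 → l
m(12)+i(8): 20 → u
z(25)+t(19): 44≡18 → s
o(14)+n(13): 27≡1 → b
y(24)+l(11): 35≡9 → j
i(8)+d(3): 11 → l
h(7)+n(13): 20 → u
y(24)+i(8): 32≡6 → g
h(7)+t(19): 26≡0 → a
v(21)+n(13): 34≡8 → i
h(7)+l(11): 18 → s
n(13)+d(3): 16 → q
x(23)+n(13): 36≡10 → k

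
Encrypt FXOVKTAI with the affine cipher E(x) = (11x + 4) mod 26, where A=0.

F(5): 11·5+4=59≡7 → H
X(23): 11·23+4=257≡23 → X
O(14): 11·14+4=158≡2 → C
V(21): 11·21+4=235≡1 → B
K(10): 11·10+4=114≡10 → K
T(19): 11·19+4=213≡5 → F
A(0): 11·0+4=4 → E
I(8): 11·8+4=92≡14 → O

HXCBKFEO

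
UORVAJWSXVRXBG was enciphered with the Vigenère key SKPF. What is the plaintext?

CECQIZHNFLCSJW

Repeat the key across the ciphertext: SKPFSKPFSKPFSK
U(20)−S(18): 2 → C
O(14)−K(10): 4 → E
R(17)−P(15): 2 → C
V(21)−F(5): 16 → Q
A(0)−S(18): -18≡8 → I
J(9)−K(10): -1≡25 → Z
W(22)−P(15): 7 → H
S(18)−F(5): 13 → N
X(23)−S(18): 5 → F
V(21)−K(10): 11 → L
R(17)−P(15): 2 → C
X(23)−F(5): 18 → S
B(1)−S(18): -17≡9 → J
G(6)−K(10): -4≡22 → W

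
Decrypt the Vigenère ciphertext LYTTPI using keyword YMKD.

NMJQRW

Repeat the key across the ciphertext: YMKDYM
L(11)−Y(24): -13≡13 → N
Y(24)−M(12): 12 → M
T(19)−K(10): 9 → J
T(19)−D(3): 16 → Q
P(15)−Y(24): -9≡17 → R
I(8)−M(12): -4≡22 → W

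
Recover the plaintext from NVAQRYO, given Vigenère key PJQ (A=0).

YMKBIIZ

Repeat the key across the ciphertext: PJQPJQP
N(13)−P(15): -2≡24 → Y
V(21)−J(9): 12 → M
A(0)−Q(16): -16≡10 → K
Q(16)−P(15): 1 → B
R(17)−J(9): 8 → I
Y(24)−Q(16): 8 → I
O(14)−P(15): -1≡25 → Z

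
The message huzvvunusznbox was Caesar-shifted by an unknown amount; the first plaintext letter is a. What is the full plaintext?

ansoongnlsguhq

From the crib: h(7)−a(0)=7, so the shift is 7.
Subtract 7 from each ciphertext letter:
h(7): 7−7=0 → a
u(20): 20−7=13 → n
z(25): 25−7=18 → s
v(21): 21−7=14 → o
v(21): 21−7=14 → o
u(20): 20−7=13 → n
n(13): 13−7=6 → g
u(20): 20−7=13 → n
s(18): 18−7=11 → l
z(25): 25−7=18 → s
n(13): 13−7=6 → g
b(1): 1−7=-6≡20 → u
o(14): 14−7=7 → h
x(23): 23−7=16 → q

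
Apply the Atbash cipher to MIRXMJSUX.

M(12) → N(13)
I(8) → R(17)
R(17) → I(8)
X(23) → C(2)
M(12) → N(13)
J(9) → Q(16)
S(18) → H(7)
U(20) → F(5)
X(23) → C(2)

NRICNQHFC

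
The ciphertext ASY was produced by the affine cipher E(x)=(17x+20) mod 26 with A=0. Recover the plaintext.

The inverse of 17 mod 26 is 23, since 17·23=391≡1. Apply D(y)=23·(y−20) mod 26:
A(0): 23·(0−20)=-460≡8 → I
S(18): 23·(18−20)=-46≡6 → G
Y(24): 23·(24−20)=92≡14 → O

IGO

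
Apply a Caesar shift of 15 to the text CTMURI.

RIBJGX

C(2): 2+15=17 → R
T(19): 19+15=34≡8 → I
M(12): 12+15=27≡1 → B
U(20): 20+15=35≡9 → J
R(17): 17+15=32≡6 → G
I(8): 8+15=23 → X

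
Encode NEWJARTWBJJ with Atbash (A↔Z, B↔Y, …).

MVDQZIGDYQQ

N(13) → M(12)
E(4) → V(21)
W(22) → D(3)
J(9) → Q(16)
A(0) → Z(25)
R(17) → I(8)
T(19) → G(6)
W(22) → D(3)
B(1) → Y(24)
J(9) → Q(16)
J(9) → Q(16)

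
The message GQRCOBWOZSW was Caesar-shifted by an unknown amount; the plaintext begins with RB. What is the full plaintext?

From the crib: G(6)−R(17)=-11≡15, so the shift is 15.
Subtract 15 from each ciphertext letter:
G(6): 6−15=-9≡17 → R
Q(16): 16−15=1 → B
R(17): 17−15=2 → C
C(2): 2−15=-13≡13 → N
O(14): 14−15=-1≡25 → Z
B(1): 1−15=-14≡12 → M
W(22): 22−15=7 → H
O(14): 14−15=-1≡25 → Z
Z(25): 25−15=10 → K
S(18): 18−15=3 → D
W(22): 22−15=7 → H

RBCNZMHZKDH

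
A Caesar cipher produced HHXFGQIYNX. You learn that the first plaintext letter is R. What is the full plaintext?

RRHPQASIXH

From the crib: H(7)−R(17)=-10≡16, so the shift is 16.
Subtract 16 from each ciphertext letter:
H(7): 7−16=-9≡17 → R
H(7): 7−16=-9≡17 → R
X(23): 23−16=7 → H
F(5): 5−16=-11≡15 → P
G(6): 6−16=-10≡16 → Q
Q(16): 16−16=0 → A
I(8): 8−16=-8≡18 → S
Y(24): 24−16=8 → I
N(13): 13−16=-3≡23 → X
X(23): 23−16=7 → H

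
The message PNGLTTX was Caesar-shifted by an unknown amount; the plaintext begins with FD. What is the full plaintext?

From the crib: P(15)−F(5)=10, so the shift is 10.
Subtract 10 from each ciphertext letter:
P(15): 15−10=5 → F
N(13): 13−10=3 → D
G(6): 6−10=-4≡22 → W
L(11): 11−10=1 → B
T(19): 19−10=9 → J
T(19): 19−10=9 → J
X(23): 23−10=13 → N

FDWBJJN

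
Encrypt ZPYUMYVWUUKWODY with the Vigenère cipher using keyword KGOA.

JVMUWEJWEAYWYJM

Repeat the key across the message: KGOAKGOAKGOAKGO
Z(25)+K(10): 35≡9 → J
P(15)+G(6): 21 → V
Y(24)+O(14): 38≡12 → M
U(20)+A(0): 20 → U
M(12)+K(10): 22 → W
Y(24)+G(6): 30≡4 → E
V(21)+O(14): 35≡9 → J
W(22)+A(0): 22 → W
U(20)+K(10): 30≡4 → E
U(20)+G(6): 26≡0 → A
K(10)+O(14): 24 → Y
W(22)+A(0): 22 → W
O(14)+K(10): 24 → Y
D(3)+G(6): 9 → J
Y(24)+O(14): 38≡12 → M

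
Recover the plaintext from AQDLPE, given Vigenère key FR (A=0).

VZYUKN

Repeat the key across the ciphertext: FRFRFR
A(0)−F(5): -5≡21 → V
Q(16)−R(17): -1≡25 → Z
D(3)−F(5): -2≡24 → Y
L(11)−R(17): -6≡20 → U
P(15)−F(5): 10 → K
E(4)−R(17): -13≡13 → N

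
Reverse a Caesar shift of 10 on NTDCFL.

N(13): 13−10=3 → D
T(19): 19−10=9 → J
D(3): 3−10=-7≡19 → T
C(2): 2−10=-8≡18 → S
F(5): 5−10=-5≡21 → V
L(11): 11−10=1 → B

DJTSVB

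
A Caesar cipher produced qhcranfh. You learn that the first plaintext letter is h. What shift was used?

9

From the crib: q(16)−h(7)=9, so the shift is 9.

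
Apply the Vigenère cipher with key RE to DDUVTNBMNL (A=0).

Repeat the key across the message: RERERERERE
D(3)+R(17): 20 → U
D(3)+E(4): 7 → H
U(20)+R(17): 37≡11 → L
V(21)+E(4): 25 → Z
T(19)+R(17): 36≡10 → K
N(13)+E(4): 17 → R
B(1)+R(17): 18 → S
M(12)+E(4): 16 → Q
N(13)+R(17): 30≡4 → E
L(11)+E(4): 15 → P

UHLZKRSQEP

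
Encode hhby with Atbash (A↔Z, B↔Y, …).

ssyb

h(7) → s(18)
h(7) → s(18)
b(1) → y(24)
y(24) → b(1)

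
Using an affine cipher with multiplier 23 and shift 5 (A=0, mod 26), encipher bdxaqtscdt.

b(1): 23·1+5=28≡2 → c
d(3): 23·3+5=74≡22 → w
x(23): 23·23+5=534≡14 → o
a(0): 23·0+5=5 → f
q(16): 23·16+5=373≡9 → j
t(19): 23·19+5=442≡0 → a
s(18): 23·18+5=419≡3 → d
c(2): 23·2+5=51≡25 → z
d(3): 23·3+5=74≡22 → w
t(19): 23·19+5=442≡0 → a

cwofjadzwa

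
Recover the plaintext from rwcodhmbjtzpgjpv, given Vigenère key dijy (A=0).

ootqazddglqrdbgx

Repeat the key across the ciphertext: dijydijydijydijy
r(17)−d(3): 14 → o
w(22)−i(8): 14 → o
c(2)−j(9): -7≡19 → t
o(14)−y(24): -10≡16 → q
d(3)−d(3): 0 → a
h(7)−i(8): -1≡25 → z
m(12)−j(9): 3 → d
b(1)−y(24): -23≡3 → d
j(9)−d(3): 6 → g
t(19)−i(8): 11 → l
z(25)−j(9): 16 → q
p(15)−y(24): -9≡17 → r
g(6)−d(3): 3 → d
j(9)−i(8): 1 → b
p(15)−j(9): 6 → g
v(21)−y(24): -3≡23 → x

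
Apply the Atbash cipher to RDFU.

IWUF

R(17) → I(8)
D(3) → W(22)
F(5) → U(20)
U(20) → F(5)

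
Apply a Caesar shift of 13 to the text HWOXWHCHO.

H(7): 7+13=20 → U
W(22): 22+13=35≡9 → J
O(14): 14+13=27≡1 → B
X(23): 23+13=36≡10 → K
W(22): 22+13=35≡9 → J
H(7): 7+13=20 → U
C(2): 2+13=15 → P
H(7): 7+13=20 → U
O(14): 14+13=27≡1 → B

UJBKJUPUB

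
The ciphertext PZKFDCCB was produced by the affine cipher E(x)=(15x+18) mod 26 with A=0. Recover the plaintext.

The inverse of 15 mod 26 is 7, since 15·7=105≡1. Apply D(y)=7·(y−18) mod 26:
P(15): 7·(15−18)=-21≡5 → F
Z(25): 7·(25−18)=49≡23 → X
K(10): 7·(10−18)=-56≡22 → W
F(5): 7·(5−18)=-91≡13 → N
D(3): 7·(3−18)=-105≡25 → Z
C(2): 7·(2−18)=-112≡18 → S
C(2): 7·(2−18)=-112≡18 → S
B(1): 7·(1−18)=-119≡11 → L

FXWNZSSL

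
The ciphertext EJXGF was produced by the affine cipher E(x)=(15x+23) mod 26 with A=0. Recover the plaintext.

The inverse of 15 mod 26 is 7, since 15·7=105≡1. Apply D(y)=7·(y−23) mod 26:
E(4): 7·(4−23)=-133≡23 → X
J(9): 7·(9−23)=-98≡6 → G
X(23): 7·(23−23)=0 → A
G(6): 7·(6−23)=-119≡11 → L
F(5): 7·(5−23)=-126≡4 → E

XGALE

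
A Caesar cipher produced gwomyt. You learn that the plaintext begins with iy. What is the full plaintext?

From the crib: g(6)−i(8)=-2≡24, so the shift is 24.
Subtract 24 from each ciphertext letter:
g(6): 6−24=-18≡8 → i
w(22): 22−24=-2≡24 → y
o(14): 14−24=-10≡16 → q
m(12): 12−24=-12≡14 → o
y(24): 24−24=0 → a
t(19): 19−24=-5≡21 → v

iyqoav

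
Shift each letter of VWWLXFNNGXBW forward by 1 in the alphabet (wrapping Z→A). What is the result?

WXXMYGOOHYCX

V(21): 21+1=22 → W
W(22): 22+1=23 → X
W(22): 22+1=23 → X
L(11): 11+1=12 → M
X(23): 23+1=24 → Y
F(5): 5+1=6 → G
N(13): 13+1=14 → O
N(13): 13+1=14 → O
G(6): 6+1=7 → H
X(23): 23+1=24 → Y
B(1): 1+1=2 → C
W(22): 22+1=23 → X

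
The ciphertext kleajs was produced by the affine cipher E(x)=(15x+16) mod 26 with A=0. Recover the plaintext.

The inverse of 15 mod 26 is 7, since 15·7=105≡1. Apply D(y)=7·(y−16) mod 26:
k(10): 7·(10−16)=-42≡10 → k
l(11): 7·(11−16)=-35≡17 → r
e(4): 7·(4−16)=-84≡20 → u
a(0): 7·(0−16)=-112≡18 → s
j(9): 7·(9−16)=-49≡3 → d
s(18): 7·(18−16)=14 → o

krusdo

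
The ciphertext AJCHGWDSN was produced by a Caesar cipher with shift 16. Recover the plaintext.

A(0): 0−16=-16≡10 → K
J(9): 9−16=-7≡19 → T
C(2): 2−16=-14≡12 → M
H(7): 7−16=-9≡17 → R
G(6): 6−16=-10≡16 → Q
W(22): 22−16=6 → G
D(3): 3−16=-13≡13 → N
S(18): 18−16=2 → C
N(13): 13−16=-3≡23 → X

KTMRQGNCX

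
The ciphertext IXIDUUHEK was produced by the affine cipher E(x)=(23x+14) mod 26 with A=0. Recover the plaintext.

The inverse of 23 mod 26 is 17, since 23·17=391≡1. Apply D(y)=17·(y−14) mod 26:
I(8): 17·(8−14)=-102≡2 → C
X(23): 17·(23−14)=153≡23 → X
I(8): 17·(8−14)=-102≡2 → C
D(3): 17·(3−14)=-187≡21 → V
U(20): 17·(20−14)=102≡24 → Y
U(20): 17·(20−14)=102≡24 → Y
H(7): 17·(7−14)=-119≡11 → L
E(4): 17·(4−14)=-170≡12 → M
K(10): 17·(10−14)=-68≡10 → K

CXCVYYLMK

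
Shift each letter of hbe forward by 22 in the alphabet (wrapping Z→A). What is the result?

h(7): 7+22=29≡3 → d
b(1): 1+22=23 → x
e(4): 4+22=26≡0 → a

dxa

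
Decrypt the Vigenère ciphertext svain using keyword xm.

vjdwq

Repeat the key across the ciphertext: xmxmx
s(18)−x(23): -5≡21 → v
v(21)−m(12): 9 → j
a(0)−x(23): -23≡3 → d
i(8)−m(12): -4≡22 → w
n(13)−x(23): -10≡16 → q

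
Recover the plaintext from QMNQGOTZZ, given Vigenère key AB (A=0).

QLNPGNTYZ

Repeat the key across the ciphertext: ABABABABA
Q(16)−A(0): 16 → Q
M(12)−B(1): 11 → L
N(13)−A(0): 13 → N
Q(16)−B(1): 15 → P
G(6)−A(0): 6 → G
O(14)−B(1): 13 → N
T(19)−A(0): 19 → T
Z(25)−B(1): 24 → Y
Z(25)−A(0): 25 → Z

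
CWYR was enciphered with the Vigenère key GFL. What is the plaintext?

Repeat the key across the ciphertext: GFLG
C(2)−G(6): -4≡22 → W
W(22)−F(5): 17 → R
Y(24)−L(11): 13 → N
R(17)−G(6): 11 → L

WRNL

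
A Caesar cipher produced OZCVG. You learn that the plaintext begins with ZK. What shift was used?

15

From the crib: O(14)−Z(25)=-11≡15, so the shift is 15.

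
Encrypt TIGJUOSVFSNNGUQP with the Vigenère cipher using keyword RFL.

KNRAZZJAQJSYXZBG

Repeat the key across the message: RFLRFLRFLRFLRFLR
T(19)+R(17): 36≡10 → K
I(8)+F(5): 13 → N
G(6)+L(11): 17 → R
J(9)+R(17): 26≡0 → A
U(20)+F(5): 25 → Z
O(14)+L(11): 25 → Z
S(18)+R(17): 35≡9 → J
V(21)+F(5): 26≡0 → A
F(5)+L(11): 16 → Q
S(18)+R(17): 35≡9 → J
N(13)+F(5): 18 → S
N(13)+L(11): 24 → Y
G(6)+R(17): 23 → X
U(20)+F(5): 25 → Z
Q(16)+L(11): 27≡1 → B
P(15)+R(17): 32≡6 → G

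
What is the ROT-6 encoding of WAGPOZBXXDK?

CGMVUFHDDJQ

W(22): 22+6=28≡2 → C
A(0): 0+6=6 → G
G(6): 6+6=12 → M
P(15): 15+6=21 → V
O(14): 14+6=20 → U
Z(25): 25+6=31≡5 → F
B(1): 1+6=7 → H
X(23): 23+6=29≡3 → D
X(23): 23+6=29≡3 → D
D(3): 3+6=9 → J
K(10): 10+6=16 → Q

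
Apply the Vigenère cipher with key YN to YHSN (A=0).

WUQA

Repeat the key across the message: YNYN
Y(24)+Y(24): 48≡22 → W
H(7)+N(13): 20 → U
S(18)+Y(24): 42≡16 → Q
N(13)+N(13): 26≡0 → A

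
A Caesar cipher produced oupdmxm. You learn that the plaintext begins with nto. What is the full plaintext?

ntoclwl

From the crib: o(14)−n(13)=1, so the shift is 1.
Subtract 1 from each ciphertext letter:
o(14): 14−1=13 → n
u(20): 20−1=19 → t
p(15): 15−1=14 → o
d(3): 3−1=2 → c
m(12): 12−1=11 → l
x(23): 23−1=22 → w
m(12): 12−1=11 → l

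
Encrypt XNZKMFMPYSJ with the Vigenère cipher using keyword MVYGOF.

Repeat the key across the message: MVYGOFMVYGO
X(23)+M(12): 35≡9 → J
N(13)+V(21): 34≡8 → I
Z(25)+Y(24): 49≡23 → X
K(10)+G(6): 16 → Q
M(12)+O(14): 26≡0 → A
F(5)+F(5): 10 → K
M(12)+M(12): 24 → Y
P(15)+V(21): 36≡10 → K
Y(24)+Y(24): 48≡22 → W
S(18)+G(6): 24 → Y
J(9)+O(14): 23 → X

JIXQAKYKWYX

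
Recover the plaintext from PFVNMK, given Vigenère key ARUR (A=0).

POBWMT

Repeat the key across the ciphertext: ARURAR
P(15)−A(0): 15 → P
F(5)−R(17): -12≡14 → O
V(21)−U(20): 1 → B
N(13)−R(17): -4≡22 → W
M(12)−A(0): 12 → M
K(10)−R(17): -7≡19 → T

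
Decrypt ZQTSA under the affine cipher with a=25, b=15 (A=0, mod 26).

QZWXP

The inverse of 25 mod 26 is 25, since 25·25=625≡1. Apply D(y)=25·(y−15) mod 26:
Z(25): 25·(25−15)=250≡16 → Q
Q(16): 25·(16−15)=25 → Z
T(19): 25·(19−15)=100≡22 → W
S(18): 25·(18−15)=75≡23 → X
A(0): 25·(0−15)=-375≡15 → P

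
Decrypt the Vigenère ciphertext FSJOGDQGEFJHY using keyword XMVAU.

IGOOMGELELMVD

Repeat the key across the ciphertext: XMVAUXMVAUXMV
F(5)−X(23): -18≡8 → I
S(18)−M(12): 6 → G
J(9)−V(21): -12≡14 → O
O(14)−A(0): 14 → O
G(6)−U(20): -14≡12 → M
D(3)−X(23): -20≡6 → G
Q(16)−M(12): 4 → E
G(6)−V(21): -15≡11 → L
E(4)−A(0): 4 → E
F(5)−U(20): -15≡11 → L
J(9)−X(23): -14≡12 → M
H(7)−M(12): -5≡21 → V
Y(24)−V(21): 3 → D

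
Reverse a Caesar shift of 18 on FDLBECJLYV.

NLTJMKRTGD

F(5): 5−18=-13≡13 → N
D(3): 3−18=-15≡11 → L
L(11): 11−18=-7≡19 → T
B(1): 1−18=-17≡9 → J
E(4): 4−18=-14≡12 → M
C(2): 2−18=-16≡10 → K
J(9): 9−18=-9≡17 → R
L(11): 11−18=-7≡19 → T
Y(24): 24−18=6 → G
V(21): 21−18=3 → D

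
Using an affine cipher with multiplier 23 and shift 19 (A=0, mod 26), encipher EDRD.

HKUK

E(4): 23·4+19=111≡7 → H
D(3): 23·3+19=88≡10 → K
R(17): 23·17+19=410≡20 → U
D(3): 23·3+19=88≡10 → K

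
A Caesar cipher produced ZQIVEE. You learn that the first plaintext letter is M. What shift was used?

13

From the crib: Z(25)−M(12)=13, so the shift is 13.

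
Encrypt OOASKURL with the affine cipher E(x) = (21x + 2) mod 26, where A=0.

KKCQEGVZ

O(14): 21·14+2=296≡10 → K
O(14): 21·14+2=296≡10 → K
A(0): 21·0+2=2 → C
S(18): 21·18+2=380≡16 → Q
K(10): 21·10+2=212≡4 → E
U(20): 21·20+2=422≡6 → G
R(17): 21·17+2=359≡21 → V
L(11): 21·11+2=233≡25 → Z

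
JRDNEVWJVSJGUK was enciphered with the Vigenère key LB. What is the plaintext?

Repeat the key across the ciphertext: LBLBLBLBLBLBLB
J(9)−L(11): -2≡24 → Y
R(17)−B(1): 16 → Q
D(3)−L(11): -8≡18 → S
N(13)−B(1): 12 → M
E(4)−L(11): -7≡19 → T
V(21)−B(1): 20 → U
W(22)−L(11): 11 → L
J(9)−B(1): 8 → I
V(21)−L(11): 10 → K
S(18)−B(1): 17 → R
J(9)−L(11): -2≡24 → Y
G(6)−B(1): 5 → F
U(20)−L(11): 9 → J
K(10)−B(1): 9 → J

YQSMTULIKRYFJJ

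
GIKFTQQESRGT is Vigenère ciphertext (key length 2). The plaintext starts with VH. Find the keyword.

LB

Subtract each crib letter from the matching ciphertext letter (mod 26):
G(6)−V(21)=-15≡11 → L
I(8)−H(7)=1 → B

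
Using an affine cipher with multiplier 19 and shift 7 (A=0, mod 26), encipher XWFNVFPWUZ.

CJYUQYGJXO

X(23): 19·23+7=444≡2 → C
W(22): 19·22+7=425≡9 → J
F(5): 19·5+7=102≡24 → Y
N(13): 19·13+7=254≡20 → U
V(21): 19·21+7=406≡16 → Q
F(5): 19·5+7=102≡24 → Y
P(15): 19·15+7=292≡6 → G
W(22): 19·22+7=425≡9 → J
U(20): 19·20+7=387≡23 → X
Z(25): 19·25+7=482≡14 → O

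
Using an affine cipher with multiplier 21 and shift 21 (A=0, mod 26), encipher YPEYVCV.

Y(24): 21·24+21=525≡5 → F
P(15): 21·15+21=336≡24 → Y
E(4): 21·4+21=105≡1 → B
Y(24): 21·24+21=525≡5 → F
V(21): 21·21+21=462≡20 → U
C(2): 21·2+21=63≡11 → L
V(21): 21·21+21=462≡20 → U

FYBFULU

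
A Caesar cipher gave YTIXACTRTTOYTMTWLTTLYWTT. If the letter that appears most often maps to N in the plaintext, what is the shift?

The most frequent ciphertext letter is T (appears 10 times).
T is position 19; N is position 13.
Shift = 6.

6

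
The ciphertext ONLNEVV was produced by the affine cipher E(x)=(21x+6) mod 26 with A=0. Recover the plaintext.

OJZJQXX

The inverse of 21 mod 26 is 5, since 21·5=105≡1. Apply D(y)=5·(y−6) mod 26:
O(14): 5·(14−6)=40≡14 → O
N(13): 5·(13−6)=35≡9 → J
L(11): 5·(11−6)=25 → Z
N(13): 5·(13−6)=35≡9 → J
E(4): 5·(4−6)=-10≡16 → Q
V(21): 5·(21−6)=75≡23 → X
V(21): 5·(21−6)=75≡23 → X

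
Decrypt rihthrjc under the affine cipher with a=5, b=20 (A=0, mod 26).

The inverse of 5 mod 26 is 21, since 5·21=105≡1. Apply D(y)=21·(y−20) mod 26:
r(17): 21·(17−20)=-63≡15 → p
i(8): 21·(8−20)=-252≡8 → i
h(7): 21·(7−20)=-273≡13 → n
t(19): 21·(19−20)=-21≡5 → f
h(7): 21·(7−20)=-273≡13 → n
r(17): 21·(17−20)=-63≡15 → p
j(9): 21·(9−20)=-231≡3 → d
c(2): 21·(2−20)=-378≡12 → m

pinfnpdm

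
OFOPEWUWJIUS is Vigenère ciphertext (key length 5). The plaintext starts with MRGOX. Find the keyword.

COIBH

Subtract each crib letter from the matching ciphertext letter (mod 26):
O(14)−M(12)=2 → C
F(5)−R(17)=-12≡14 → O
O(14)−G(6)=8 → I
P(15)−O(14)=1 → B
E(4)−X(23)=-19≡7 → H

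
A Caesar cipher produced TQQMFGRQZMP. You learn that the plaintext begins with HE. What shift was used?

12

From the crib: T(19)−H(7)=12, so the shift is 12.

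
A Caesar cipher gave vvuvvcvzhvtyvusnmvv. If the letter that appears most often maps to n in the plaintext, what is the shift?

The most frequent ciphertext letter is v (appears 9 times).
v is position 21; n is position 13.
Shift = 8.

8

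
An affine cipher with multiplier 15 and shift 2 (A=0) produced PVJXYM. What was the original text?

NDXRYS

The inverse of 15 mod 26 is 7, since 15·7=105≡1. Apply D(y)=7·(y−2) mod 26:
P(15): 7·(15−2)=91≡13 → N
V(21): 7·(21−2)=133≡3 → D
J(9): 7·(9−2)=49≡23 → X
X(23): 7·(23−2)=147≡17 → R
Y(24): 7·(24−2)=154≡24 → Y
M(12): 7·(12−2)=70≡18 → S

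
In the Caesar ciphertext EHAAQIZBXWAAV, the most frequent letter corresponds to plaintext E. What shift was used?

22

The most frequent ciphertext letter is A (appears 4 times).
A is position 0; E is position 4.
Shift = -4≡22.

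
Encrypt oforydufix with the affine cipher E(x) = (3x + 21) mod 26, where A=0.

o(14): 3·14+21=63≡11 → l
f(5): 3·5+21=36≡10 → k
o(14): 3·14+21=63≡11 → l
r(17): 3·17+21=72≡20 → u
y(24): 3·24+21=93≡15 → p
d(3): 3·3+21=30≡4 → e
u(20): 3·20+21=81≡3 → d
f(5): 3·5+21=36≡10 → k
i(8): 3·8+21=45≡19 → t
x(23): 3·23+21=90≡12 → m

lklupedktm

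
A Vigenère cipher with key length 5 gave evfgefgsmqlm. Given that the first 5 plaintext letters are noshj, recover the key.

rhnzv

Subtract each crib letter from the matching ciphertext letter (mod 26):
e(4)−n(13)=-9≡17 → r
v(21)−o(14)=7 → h
f(5)−s(18)=-13≡13 → n
g(6)−h(7)=-1≡25 → z
e(4)−j(9)=-5≡21 → v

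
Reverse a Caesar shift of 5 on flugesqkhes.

f(5): 5−5=0 → a
l(11): 11−5=6 → g
u(20): 20−5=15 → p
g(6): 6−5=1 → b
e(4): 4−5=-1≡25 → z
s(18): 18−5=13 → n
q(16): 16−5=11 → l
k(10): 10−5=5 → f
h(7): 7−5=2 → c
e(4): 4−5=-1≡25 → z
s(18): 18−5=13 → n

agpbznlfczn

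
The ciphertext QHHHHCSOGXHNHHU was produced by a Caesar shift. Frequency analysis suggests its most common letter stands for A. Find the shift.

7

The most frequent ciphertext letter is H (appears 7 times).
H is position 7; A is position 0.
Shift = 7.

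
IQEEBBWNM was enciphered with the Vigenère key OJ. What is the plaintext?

UHQVNSIEY

Repeat the key across the ciphertext: OJOJOJOJO
I(8)−O(14): -6≡20 → U
Q(16)−J(9): 7 → H
E(4)−O(14): -10≡16 → Q
E(4)−J(9): -5≡21 → V
B(1)−O(14): -13≡13 → N
B(1)−J(9): -8≡18 → S
W(22)−O(14): 8 → I
N(13)−J(9): 4 → E
M(12)−O(14): -2≡24 → Y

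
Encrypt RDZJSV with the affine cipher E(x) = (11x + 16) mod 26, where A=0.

VXFLGN

R(17): 11·17+16=203≡21 → V
D(3): 11·3+16=49≡23 → X
Z(25): 11·25+16=291≡5 → F
J(9): 11·9+16=115≡11 → L
S(18): 11·18+16=214≡6 → G
V(21): 11·21+16=247≡13 → N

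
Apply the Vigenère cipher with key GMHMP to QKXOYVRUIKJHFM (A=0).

Repeat the key across the message: GMHMPGMHMPGMHM
Q(16)+G(6): 22 → W
K(10)+M(12): 22 → W
X(23)+H(7): 30≡4 → E
O(14)+M(12): 26≡0 → A
Y(24)+P(15): 39≡13 → N
V(21)+G(6): 27≡1 → B
R(17)+M(12): 29≡3 → D
U(20)+H(7): 27≡1 → B
I(8)+M(12): 20 → U
K(10)+P(15): 25 → Z
J(9)+G(6): 15 → P
H(7)+M(12): 19 → T
F(5)+H(7): 12 → M
M(12)+M(12): 24 → Y

WWEANBDBUZPTMY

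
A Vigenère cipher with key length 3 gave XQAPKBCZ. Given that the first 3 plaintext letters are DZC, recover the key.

URY

Subtract each crib letter from the matching ciphertext letter (mod 26):
X(23)−D(3)=20 → U
Q(16)−Z(25)=-9≡17 → R
A(0)−C(2)=-2≡24 → Y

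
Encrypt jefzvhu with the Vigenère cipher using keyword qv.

zzvulck

Repeat the key across the message: qvqvqvq
j(9)+q(16): 25 → z
e(4)+v(21): 25 → z
f(5)+q(16): 21 → v
z(25)+v(21): 46≡20 → u
v(21)+q(16): 37≡11 → l
h(7)+v(21): 28≡2 → c
u(20)+q(16): 36≡10 → k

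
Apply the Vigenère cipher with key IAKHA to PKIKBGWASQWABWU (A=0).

XKSRBOWKZQEALDU

Repeat the key across the message: IAKHAIAKHAIAKHA
P(15)+I(8): 23 → X
K(10)+A(0): 10 → K
I(8)+K(10): 18 → S
K(10)+H(7): 17 → R
B(1)+A(0): 1 → B
G(6)+I(8): 14 → O
W(22)+A(0): 22 → W
A(0)+K(10): 10 → K
S(18)+H(7): 25 → Z
Q(16)+A(0): 16 → Q
W(22)+I(8): 30≡4 → E
A(0)+A(0): 0 → A
B(1)+K(10): 11 → L
W(22)+H(7): 29≡3 → D
U(20)+A(0): 20 → U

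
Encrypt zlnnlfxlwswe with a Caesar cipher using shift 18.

rdffdxpdokow

z(25): 25+18=43≡17 → r
l(11): 11+18=29≡3 → d
n(13): 13+18=31≡5 → f
n(13): 13+18=31≡5 → f
l(11): 11+18=29≡3 → d
f(5): 5+18=23 → x
x(23): 23+18=41≡15 → p
l(11): 11+18=29≡3 → d
w(22): 22+18=40≡14 → o
s(18): 18+18=36≡10 → k
w(22): 22+18=40≡14 → o
e(4): 4+18=22 → w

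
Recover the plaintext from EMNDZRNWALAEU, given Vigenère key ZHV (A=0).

FFSESWOPFMTJV

Repeat the key across the ciphertext: ZHVZHVZHVZHVZ
E(4)−Z(25): -21≡5 → F
M(12)−H(7): 5 → F
N(13)−V(21): -8≡18 → S
D(3)−Z(25): -22≡4 → E
Z(25)−H(7): 18 → S
R(17)−V(21): -4≡22 → W
N(13)−Z(25): -12≡14 → O
W(22)−H(7): 15 → P
A(0)−V(21): -21≡5 → F
L(11)−Z(25): -14≡12 → M
A(0)−H(7): -7≡19 → T
E(4)−V(21): -17≡9 → J
U(20)−Z(25): -5≡21 → V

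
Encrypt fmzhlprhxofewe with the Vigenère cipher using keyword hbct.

mnbasqtaephxdf

Repeat the key across the message: hbcthbcthbcthb
f(5)+h(7): 12 → m
m(12)+b(1): 13 → n
z(25)+c(2): 27≡1 → b
h(7)+t(19): 26≡0 → a
l(11)+h(7): 18 → s
p(15)+b(1): 16 → q
r(17)+c(2): 19 → t
h(7)+t(19): 26≡0 → a
x(23)+h(7): 30≡4 → e
o(14)+b(1): 15 → p
f(5)+c(2): 7 → h
e(4)+t(19): 23 → x
w(22)+h(7): 29≡3 → d
e(4)+b(1): 5 → f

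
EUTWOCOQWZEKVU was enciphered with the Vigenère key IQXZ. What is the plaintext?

WEWXGMRROJHLNE

Repeat the key across the ciphertext: IQXZIQXZIQXZIQ
E(4)−I(8): -4≡22 → W
U(20)−Q(16): 4 → E
T(19)−X(23): -4≡22 → W
W(22)−Z(25): -3≡23 → X
O(14)−I(8): 6 → G
C(2)−Q(16): -14≡12 → M
O(14)−X(23): -9≡17 → R
Q(16)−Z(25): -9≡17 → R
W(22)−I(8): 14 → O
Z(25)−Q(16): 9 → J
E(4)−X(23): -19≡7 → H
K(10)−Z(25): -15≡11 → L
V(21)−I(8): 13 → N
U(20)−Q(16): 4 → E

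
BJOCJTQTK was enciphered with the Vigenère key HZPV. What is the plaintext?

UKZHCUBYD

Repeat the key across the ciphertext: HZPVHZPVH
B(1)−H(7): -6≡20 → U
J(9)−Z(25): -16≡10 → K
O(14)−P(15): -1≡25 → Z
C(2)−V(21): -19≡7 → H
J(9)−H(7): 2 → C
T(19)−Z(25): -6≡20 → U
Q(16)−P(15): 1 → B
T(19)−V(21): -2≡24 → Y
K(10)−H(7): 3 → D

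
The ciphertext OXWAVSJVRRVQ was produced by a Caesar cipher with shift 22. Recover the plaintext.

SBAEZWNZVVZU

O(14): 14−22=-8≡18 → S
X(23): 23−22=1 → B
W(22): 22−22=0 → A
A(0): 0−22=-22≡4 → E
V(21): 21−22=-1≡25 → Z
S(18): 18−22=-4≡22 → W
J(9): 9−22=-13≡13 → N
V(21): 21−22=-1≡25 → Z
R(17): 17−22=-5≡21 → V
R(17): 17−22=-5≡21 → V
V(21): 21−22=-1≡25 → Z
Q(16): 16−22=-6≡20 → U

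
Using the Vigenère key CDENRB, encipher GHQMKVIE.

IKUZBWKH

Repeat the key across the message: CDENRBCD
G(6)+C(2): 8 → I
H(7)+D(3): 10 → K
Q(16)+E(4): 20 → U
M(12)+N(13): 25 → Z
K(10)+R(17): 27≡1 → B
V(21)+B(1): 22 → W
I(8)+C(2): 10 → K
E(4)+D(3): 7 → H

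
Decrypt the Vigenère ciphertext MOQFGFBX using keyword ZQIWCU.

Repeat the key across the ciphertext: ZQIWCUZQ
M(12)−Z(25): -13≡13 → N
O(14)−Q(16): -2≡24 → Y
Q(16)−I(8): 8 → I
F(5)−W(22): -17≡9 → J
G(6)−C(2): 4 → E
F(5)−U(20): -15≡11 → L
B(1)−Z(25): -24≡2 → C
X(23)−Q(16): 7 → H

NYIJELCH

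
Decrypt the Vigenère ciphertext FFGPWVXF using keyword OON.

Repeat the key across the ciphertext: OONOONOO
F(5)−O(14): -9≡17 → R
F(5)−O(14): -9≡17 → R
G(6)−N(13): -7≡19 → T
P(15)−O(14): 1 → B
W(22)−O(14): 8 → I
V(21)−N(13): 8 → I
X(23)−O(14): 9 → J
F(5)−O(14): -9≡17 → R

RRTBIIJR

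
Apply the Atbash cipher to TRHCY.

GISXB

T(19) → G(6)
R(17) → I(8)
H(7) → S(18)
C(2) → X(23)
Y(24) → B(1)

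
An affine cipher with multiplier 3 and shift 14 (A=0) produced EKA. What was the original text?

The inverse of 3 mod 26 is 9, since 3·9=27≡1. Apply D(y)=9·(y−14) mod 26:
E(4): 9·(4−14)=-90≡14 → O
K(10): 9·(10−14)=-36≡16 → Q
A(0): 9·(0−14)=-126≡4 → E

OQE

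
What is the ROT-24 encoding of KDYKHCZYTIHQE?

IBWIFAXWRGFOC

K(10): 10+24=34≡8 → I
D(3): 3+24=27≡1 → B
Y(24): 24+24=48≡22 → W
K(10): 10+24=34≡8 → I
H(7): 7+24=31≡5 → F
C(2): 2+24=26≡0 → A
Z(25): 25+24=49≡23 → X
Y(24): 24+24=48≡22 → W
T(19): 19+24=43≡17 → R
I(8): 8+24=32≡6 → G
H(7): 7+24=31≡5 → F
Q(16): 16+24=40≡14 → O
E(4): 4+24=28≡2 → C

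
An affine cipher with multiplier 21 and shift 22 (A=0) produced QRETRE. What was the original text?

The inverse of 21 mod 26 is 5, since 21·5=105≡1. Apply D(y)=5·(y−22) mod 26:
Q(16): 5·(16−22)=-30≡22 → W
R(17): 5·(17−22)=-25≡1 → B
E(4): 5·(4−22)=-90≡14 → O
T(19): 5·(19−22)=-15≡11 → L
R(17): 5·(17−22)=-25≡1 → B
E(4): 5·(4−22)=-90≡14 → O

WBOLBO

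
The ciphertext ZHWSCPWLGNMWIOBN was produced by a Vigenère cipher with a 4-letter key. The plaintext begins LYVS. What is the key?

Subtract each crib letter from the matching ciphertext letter (mod 26):
Z(25)−L(11)=14 → O
H(7)−Y(24)=-17≡9 → J
W(22)−V(21)=1 → B
S(18)−S(18)=0 → A

OJBA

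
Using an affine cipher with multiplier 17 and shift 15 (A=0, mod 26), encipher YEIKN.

HFVDC

Y(24): 17·24+15=423≡7 → H
E(4): 17·4+15=83≡5 → F
I(8): 17·8+15=151≡21 → V
K(10): 17·10+15=185≡3 → D
N(13): 17·13+15=236≡2 → C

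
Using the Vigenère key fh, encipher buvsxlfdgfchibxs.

gbazcskklmhonicz

Repeat the key across the message: fhfhfhfhfhfhfhfh
b(1)+f(5): 6 → g
u(20)+h(7): 27≡1 → b
v(21)+f(5): 26≡0 → a
s(18)+h(7): 25 → z
x(23)+f(5): 28≡2 → c
l(11)+h(7): 18 → s
f(5)+f(5): 10 → k
d(3)+h(7): 10 → k
g(6)+f(5): 11 → l
f(5)+h(7): 12 → m
c(2)+f(5): 7 → h
h(7)+h(7): 14 → o
i(8)+f(5): 13 → n
b(1)+h(7): 8 → i
x(23)+f(5): 28≡2 → c
s(18)+h(7): 25 → z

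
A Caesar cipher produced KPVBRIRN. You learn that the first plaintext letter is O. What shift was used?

22

From the crib: K(10)−O(14)=-4≡22, so the shift is 22.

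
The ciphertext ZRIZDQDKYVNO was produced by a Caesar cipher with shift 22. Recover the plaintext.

DVMDHUHOCZRS

Z(25): 25−22=3 → D
R(17): 17−22=-5≡21 → V
I(8): 8−22=-14≡12 → M
Z(25): 25−22=3 → D
D(3): 3−22=-19≡7 → H
Q(16): 16−22=-6≡20 → U
D(3): 3−22=-19≡7 → H
K(10): 10−22=-12≡14 → O
Y(24): 24−22=2 → C
V(21): 21−22=-1≡25 → Z
N(13): 13−22=-9≡17 → R
O(14): 14−22=-8≡18 → S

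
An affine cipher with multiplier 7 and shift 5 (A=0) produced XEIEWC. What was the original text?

KLTLVH

The inverse of 7 mod 26 is 15, since 7·15=105≡1. Apply D(y)=15·(y−5) mod 26:
X(23): 15·(23−5)=270≡10 → K
E(4): 15·(4−5)=-15≡11 → L
I(8): 15·(8−5)=45≡19 → T
E(4): 15·(4−5)=-15≡11 → L
W(22): 15·(22−5)=255≡21 → V
C(2): 15·(2−5)=-45≡7 → H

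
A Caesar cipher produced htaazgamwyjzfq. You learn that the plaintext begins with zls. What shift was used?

From the crib: h(7)−z(25)=-18≡8, so the shift is 8.

8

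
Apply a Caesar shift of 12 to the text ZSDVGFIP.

LEPHSRUB

Z(25): 25+12=37≡11 → L
S(18): 18+12=30≡4 → E
D(3): 3+12=15 → P
V(21): 21+12=33≡7 → H
G(6): 6+12=18 → S
F(5): 5+12=17 → R
I(8): 8+12=20 → U
P(15): 15+12=27≡1 → B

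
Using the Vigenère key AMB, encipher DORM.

Repeat the key across the message: AMBA
D(3)+A(0): 3 → D
O(14)+M(12): 26≡0 → A
R(17)+B(1): 18 → S
M(12)+A(0): 12 → M

DASM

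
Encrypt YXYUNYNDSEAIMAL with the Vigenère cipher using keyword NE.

LBLYACAHFINMZEY

Repeat the key across the message: NENENENENENENEN
Y(24)+N(13): 37≡11 → L
X(23)+E(4): 27≡1 → B
Y(24)+N(13): 37≡11 → L
U(20)+E(4): 24 → Y
N(13)+N(13): 26≡0 → A
Y(24)+E(4): 28≡2 → C
N(13)+N(13): 26≡0 → A
D(3)+E(4): 7 → H
S(18)+N(13): 31≡5 → F
E(4)+E(4): 8 → I
A(0)+N(13): 13 → N
I(8)+E(4): 12 → M
M(12)+N(13): 25 → Z
A(0)+E(4): 4 → E
L(11)+N(13): 24 → Y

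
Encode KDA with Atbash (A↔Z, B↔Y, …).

PWZ

K(10) → P(15)
D(3) → W(22)
A(0) → Z(25)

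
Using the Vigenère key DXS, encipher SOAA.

Repeat the key across the message: DXSD
S(18)+D(3): 21 → V
O(14)+X(23): 37≡11 → L
A(0)+S(18): 18 → S
A(0)+D(3): 3 → D

VLSD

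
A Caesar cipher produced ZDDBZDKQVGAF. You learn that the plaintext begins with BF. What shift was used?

24

From the crib: Z(25)−B(1)=24, so the shift is 24.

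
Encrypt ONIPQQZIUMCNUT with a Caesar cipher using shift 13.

BAVCDDMVHZPAHG

O(14): 14+13=27≡1 → B
N(13): 13+13=26≡0 → A
I(8): 8+13=21 → V
P(15): 15+13=28≡2 → C
Q(16): 16+13=29≡3 → D
Q(16): 16+13=29≡3 → D
Z(25): 25+13=38≡12 → M
I(8): 8+13=21 → V
U(20): 20+13=33≡7 → H
M(12): 12+13=25 → Z
C(2): 2+13=15 → P
N(13): 13+13=26≡0 → A
U(20): 20+13=33≡7 → H
T(19): 19+13=32≡6 → G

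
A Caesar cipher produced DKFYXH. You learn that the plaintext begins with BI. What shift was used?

From the crib: D(3)−B(1)=2, so the shift is 2.

2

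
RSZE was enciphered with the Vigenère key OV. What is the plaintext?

DXLJ

Repeat the key across the ciphertext: OVOV
R(17)−O(14): 3 → D
S(18)−V(21): -3≡23 → X
Z(25)−O(14): 11 → L
E(4)−V(21): -17≡9 → J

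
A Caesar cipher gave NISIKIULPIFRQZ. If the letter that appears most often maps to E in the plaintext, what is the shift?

The most frequent ciphertext letter is I (appears 4 times).
I is position 8; E is position 4.
Shift = 4.

4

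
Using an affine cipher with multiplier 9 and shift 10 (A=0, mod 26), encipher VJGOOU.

RNMGGI

V(21): 9·21+10=199≡17 → R
J(9): 9·9+10=91≡13 → N
G(6): 9·6+10=64≡12 → M
O(14): 9·14+10=136≡6 → G
O(14): 9·14+10=136≡6 → G
U(20): 9·20+10=190≡8 → I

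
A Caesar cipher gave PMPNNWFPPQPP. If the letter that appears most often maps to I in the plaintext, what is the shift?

7

The most frequent ciphertext letter is P (appears 6 times).
P is position 15; I is position 8.
Shift = 7.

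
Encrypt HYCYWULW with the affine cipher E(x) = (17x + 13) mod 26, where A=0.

H(7): 17·7+13=132≡2 → C
Y(24): 17·24+13=421≡5 → F
C(2): 17·2+13=47≡21 → V
Y(24): 17·24+13=421≡5 → F
W(22): 17·22+13=387≡23 → X
U(20): 17·20+13=353≡15 → P
L(11): 17·11+13=200≡18 → S
W(22): 17·22+13=387≡23 → X

CFVFXPSX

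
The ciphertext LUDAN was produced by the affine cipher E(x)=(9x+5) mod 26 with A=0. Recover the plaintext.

STULY

The inverse of 9 mod 26 is 3, since 9·3=27≡1. Apply D(y)=3·(y−5) mod 26:
L(11): 3·(11−5)=18 → S
U(20): 3·(20−5)=45≡19 → T
D(3): 3·(3−5)=-6≡20 → U
A(0): 3·(0−5)=-15≡11 → L
N(13): 3·(13−5)=24 → Y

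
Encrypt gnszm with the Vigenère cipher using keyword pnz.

Repeat the key across the message: pnzpn
g(6)+p(15): 21 → v
n(13)+n(13): 26≡0 → a
s(18)+z(25): 43≡17 → r
z(25)+p(15): 40≡14 → o
m(12)+n(13): 25 → z

varoz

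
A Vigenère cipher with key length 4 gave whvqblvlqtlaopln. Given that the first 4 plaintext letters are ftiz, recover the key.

ronr

Subtract each crib letter from the matching ciphertext letter (mod 26):
w(22)−f(5)=17 → r
h(7)−t(19)=-12≡14 → o
v(21)−i(8)=13 → n
q(16)−z(25)=-9≡17 → r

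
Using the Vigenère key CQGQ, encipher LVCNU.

NLIDW

Repeat the key across the message: CQGQC
L(11)+C(2): 13 → N
V(21)+Q(16): 37≡11 → L
C(2)+G(6): 8 → I
N(13)+Q(16): 29≡3 → D
U(20)+C(2): 22 → W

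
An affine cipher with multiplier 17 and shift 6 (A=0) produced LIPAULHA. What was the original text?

LUZSKLXS

The inverse of 17 mod 26 is 23, since 17·23=391≡1. Apply D(y)=23·(y−6) mod 26:
L(11): 23·(11−6)=115≡11 → L
I(8): 23·(8−6)=46≡20 → U
P(15): 23·(15−6)=207≡25 → Z
A(0): 23·(0−6)=-138≡18 → S
U(20): 23·(20−6)=322≡10 → K
L(11): 23·(11−6)=115≡11 → L
H(7): 23·(7−6)=23 → X
A(0): 23·(0−6)=-138≡18 → S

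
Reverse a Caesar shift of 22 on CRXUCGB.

GVBYGKF

C(2): 2−22=-20≡6 → G
R(17): 17−22=-5≡21 → V
X(23): 23−22=1 → B
U(20): 20−22=-2≡24 → Y
C(2): 2−22=-20≡6 → G
G(6): 6−22=-16≡10 → K
B(1): 1−22=-21≡5 → F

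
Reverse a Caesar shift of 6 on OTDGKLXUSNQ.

O(14): 14−6=8 → I
T(19): 19−6=13 → N
D(3): 3−6=-3≡23 → X
G(6): 6−6=0 → A
K(10): 10−6=4 → E
L(11): 11−6=5 → F
X(23): 23−6=17 → R
U(20): 20−6=14 → O
S(18): 18−6=12 → M
N(13): 13−6=7 → H
Q(16): 16−6=10 → K

INXAEFROMHK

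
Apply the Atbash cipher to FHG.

F(5) → U(20)
H(7) → S(18)
G(6) → T(19)

UST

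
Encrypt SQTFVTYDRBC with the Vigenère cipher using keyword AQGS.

SGZXVJEVRRI

Repeat the key across the message: AQGSAQGSAQG
S(18)+A(0): 18 → S
Q(16)+Q(16): 32≡6 → G
T(19)+G(6): 25 → Z
F(5)+S(18): 23 → X
V(21)+A(0): 21 → V
T(19)+Q(16): 35≡9 → J
Y(24)+G(6): 30≡4 → E
D(3)+S(18): 21 → V
R(17)+A(0): 17 → R
B(1)+Q(16): 17 → R
C(2)+G(6): 8 → I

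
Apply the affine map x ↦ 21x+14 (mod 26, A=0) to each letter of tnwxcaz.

xbideot

t(19): 21·19+14=413≡23 → x
n(13): 21·13+14=287≡1 → b
w(22): 21·22+14=476≡8 → i
x(23): 21·23+14=497≡3 → d
c(2): 21·2+14=56≡4 → e
a(0): 21·0+14=14 → o
z(25): 21·25+14=539≡19 → t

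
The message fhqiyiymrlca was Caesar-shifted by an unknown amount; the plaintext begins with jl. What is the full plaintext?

jlumcmcqvpge

From the crib: f(5)−j(9)=-4≡22, so the shift is 22.
Subtract 22 from each ciphertext letter:
f(5): 5−22=-17≡9 → j
h(7): 7−22=-15≡11 → l
q(16): 16−22=-6≡20 → u
i(8): 8−22=-14≡12 → m
y(24): 24−22=2 → c
i(8): 8−22=-14≡12 → m
y(24): 24−22=2 → c
m(12): 12−22=-10≡16 → q
r(17): 17−22=-5≡21 → v
l(11): 11−22=-11≡15 → p
c(2): 2−22=-20≡6 → g
a(0): 0−22=-22≡4 → e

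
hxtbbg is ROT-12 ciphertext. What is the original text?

h(7): 7−12=-5≡21 → v
x(23): 23−12=11 → l
t(19): 19−12=7 → h
b(1): 1−12=-11≡15 → p
b(1): 1−12=-11≡15 → p
g(6): 6−12=-6≡20 → u

vlhppu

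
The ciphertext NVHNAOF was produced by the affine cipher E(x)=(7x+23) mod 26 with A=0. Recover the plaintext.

The inverse of 7 mod 26 is 15, since 7·15=105≡1. Apply D(y)=15·(y−23) mod 26:
N(13): 15·(13−23)=-150≡6 → G
V(21): 15·(21−23)=-30≡22 → W
H(7): 15·(7−23)=-240≡20 → U
N(13): 15·(13−23)=-150≡6 → G
A(0): 15·(0−23)=-345≡19 → T
O(14): 15·(14−23)=-135≡21 → V
F(5): 15·(5−23)=-270≡16 → Q

GWUGTVQ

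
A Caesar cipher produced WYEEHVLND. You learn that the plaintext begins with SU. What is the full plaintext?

SUAADRHJZ

From the crib: W(22)−S(18)=4, so the shift is 4.
Subtract 4 from each ciphertext letter:
W(22): 22−4=18 → S
Y(24): 24−4=20 → U
E(4): 4−4=0 → A
E(4): 4−4=0 → A
H(7): 7−4=3 → D
V(21): 21−4=17 → R
L(11): 11−4=7 → H
N(13): 13−4=9 → J
D(3): 3−4=-1≡25 → Z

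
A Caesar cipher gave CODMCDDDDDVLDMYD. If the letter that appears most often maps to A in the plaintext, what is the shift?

The most frequent ciphertext letter is D (appears 8 times).
D is position 3; A is position 0.
Shift = 3.

3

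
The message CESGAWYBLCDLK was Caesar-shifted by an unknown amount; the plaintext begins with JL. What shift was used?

From the crib: C(2)−J(9)=-7≡19, so the shift is 19.

19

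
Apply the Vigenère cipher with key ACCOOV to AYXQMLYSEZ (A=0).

AAZEAGYUGN

Repeat the key across the message: ACCOOVACCO
A(0)+A(0): 0 → A
Y(24)+C(2): 26≡0 → A
X(23)+C(2): 25 → Z
Q(16)+O(14): 30≡4 → E
M(12)+O(14): 26≡0 → A
L(11)+V(21): 32≡6 → G
Y(24)+A(0): 24 → Y
S(18)+C(2): 20 → U
E(4)+C(2): 6 → G
Z(25)+O(14): 39≡13 → N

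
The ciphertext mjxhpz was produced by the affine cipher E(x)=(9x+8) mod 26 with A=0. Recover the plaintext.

The inverse of 9 mod 26 is 3, since 9·3=27≡1. Apply D(y)=3·(y−8) mod 26:
m(12): 3·(12−8)=12 → m
j(9): 3·(9−8)=3 → d
x(23): 3·(23−8)=45≡19 → t
h(7): 3·(7−8)=-3≡23 → x
p(15): 3·(15−8)=21 → v
z(25): 3·(25−8)=51≡25 → z

mdtxvz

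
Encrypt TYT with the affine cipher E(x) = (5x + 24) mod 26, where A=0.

POP

T(19): 5·19+24=119≡15 → P
Y(24): 5·24+24=144≡14 → O
T(19): 5·19+24=119≡15 → P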